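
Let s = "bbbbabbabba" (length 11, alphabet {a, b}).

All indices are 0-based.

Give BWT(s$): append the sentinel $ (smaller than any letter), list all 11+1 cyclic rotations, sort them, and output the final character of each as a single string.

abbbbbbaabb$

rank  rotation      last
    0  $bbbbabbabba  a
    1  a$bbbbabbabb  b
    2  abba$bbbbabb  b
    3  abbabba$bbbb  b
    4  ba$bbbbabbab  b
    5  babba$bbbbab  b
    6  babbabba$bbb  b
    7  bba$bbbbabba  a
    8  bbabba$bbbba  a
    9  bbabbabba$bb  b
   10  bbbabbabba$b  b
   11  bbbbabbabba$  $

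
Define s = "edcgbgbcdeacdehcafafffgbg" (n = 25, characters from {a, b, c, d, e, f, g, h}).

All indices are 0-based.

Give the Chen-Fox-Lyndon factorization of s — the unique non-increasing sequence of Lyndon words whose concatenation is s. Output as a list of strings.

["e", "d", "cg", "bg", "bcde", "acdehcafafffgbg"]

emit factor 1: 'e' (i=0, period=1)
emit factor 2: 'd' (i=1, period=1)
emit factor 3: 'cg' (i=2, period=2)
emit factor 4: 'bg' (i=4, period=2)
emit factor 5: 'bcde' (i=6, period=4)
emit factor 6: 'acdehcafafffgbg' (i=10, period=15)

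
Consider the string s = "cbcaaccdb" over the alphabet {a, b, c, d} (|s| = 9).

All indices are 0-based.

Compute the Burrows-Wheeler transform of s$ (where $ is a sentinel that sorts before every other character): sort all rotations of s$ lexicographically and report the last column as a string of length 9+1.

rank  rotation    last
    0  $cbcaaccdb  b
    1  aaccdb$cbc  c
    2  accdb$cbca  a
    3  b$cbcaaccd  d
    4  bcaaccdb$c  c
    5  caaccdb$cb  b
    6  cbcaaccdb$  $
    7  ccdb$cbcaa  a
    8  cdb$cbcaac  c
    9  db$cbcaacc  c

bcadcb$acc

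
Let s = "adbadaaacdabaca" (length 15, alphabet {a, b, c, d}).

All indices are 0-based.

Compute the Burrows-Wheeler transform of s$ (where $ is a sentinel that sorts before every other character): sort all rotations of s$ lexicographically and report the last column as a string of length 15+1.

acdadbab$adaaaca

rank  rotation          last
    0  $adbadaaacdabaca  a
    1  a$adbadaaacdabac  c
    2  aaacdabaca$adbad  d
    3  aacdabaca$adbada  a
    4  abaca$adbadaaacd  d
    5  aca$adbadaaacdab  b
    6  acdabaca$adbadaa  a
    7  adaaacdabaca$adb  b
    8  adbadaaacdabaca$  $
    9  baca$adbadaaacda  a
   10  badaaacdabaca$ad  d
   11  ca$adbadaaacdaba  a
   12  cdabaca$adbadaaa  a
   13  daaacdabaca$adba  a
   14  dabaca$adbadaaac  c
   15  dbadaaacdabaca$a  a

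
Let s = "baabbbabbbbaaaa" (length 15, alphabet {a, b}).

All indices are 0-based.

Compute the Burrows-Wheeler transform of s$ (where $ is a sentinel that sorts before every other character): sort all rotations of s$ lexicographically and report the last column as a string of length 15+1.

aaaabbabb$bbbbaa

rank  rotation          last
    0  $baabbbabbbbaaaa  a
    1  a$baabbbabbbbaaa  a
    2  aa$baabbbabbbbaa  a
    3  aaa$baabbbabbbba  a
    4  aaaa$baabbbabbbb  b
    5  aabbbabbbbaaaa$b  b
    6  abbbabbbbaaaa$ba  a
    7  abbbbaaaa$baabbb  b
    8  baaaa$baabbbabbb  b
    9  baabbbabbbbaaaa$  $
   10  babbbbaaaa$baabb  b
   11  bbaaaa$baabbbabb  b
   12  bbabbbbaaaa$baab  b
   13  bbbaaaa$baabbbab  b
   14  bbbabbbbaaaa$baa  a
   15  bbbbaaaa$baabbba  a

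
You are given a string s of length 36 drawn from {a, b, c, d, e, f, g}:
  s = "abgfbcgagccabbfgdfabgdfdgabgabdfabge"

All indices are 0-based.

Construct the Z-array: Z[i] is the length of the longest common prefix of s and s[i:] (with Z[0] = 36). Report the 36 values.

[36, 0, 0, 0, 0, 0, 0, 1, 0, 0, 0, 2, 0, 0, 0, 0, 0, 0, 3, 0, 0, 0, 0, 0, 0, 3, 0, 0, 2, 0, 0, 0, 3, 0, 0, 0]

Z[0]=36
i=1: i≥r, start 0; Z[1]=0
i=2: i≥r, start 0; Z[2]=0
i=3: i≥r, start 0; Z[3]=0
i=4: i≥r, start 0; Z[4]=0
i=5: i≥r, start 0; Z[5]=0
i=6: i≥r, start 0; Z[6]=0
i=7: i≥r, start 0; Z[7]=1 grow→box=[7,8)
i=8: i≥r, start 0; Z[8]=0
i=9: i≥r, start 0; Z[9]=0
i=10: i≥r, start 0; Z[10]=0
i=11: i≥r, start 0; Z[11]=2 grow→box=[11,13)
i=12: min(r-i=1, Z[1]=0)=0; Z[12]=0
i=13: i≥r, start 0; Z[13]=0
i=14: i≥r, start 0; Z[14]=0
i=15: i≥r, start 0; Z[15]=0
i=16: i≥r, start 0; Z[16]=0
i=17: i≥r, start 0; Z[17]=0
i=18: i≥r, start 0; Z[18]=3 grow→box=[18,21)
i=19: min(r-i=2, Z[1]=0)=0; Z[19]=0
i=20: min(r-i=1, Z[2]=0)=0; Z[20]=0
i=21: i≥r, start 0; Z[21]=0
i=22: i≥r, start 0; Z[22]=0
i=23: i≥r, start 0; Z[23]=0
i=24: i≥r, start 0; Z[24]=0
i=25: i≥r, start 0; Z[25]=3 grow→box=[25,28)
i=26: min(r-i=2, Z[1]=0)=0; Z[26]=0
i=27: min(r-i=1, Z[2]=0)=0; Z[27]=0
i=28: i≥r, start 0; Z[28]=2 grow→box=[28,30)
i=29: min(r-i=1, Z[1]=0)=0; Z[29]=0
i=30: i≥r, start 0; Z[30]=0
i=31: i≥r, start 0; Z[31]=0
i=32: i≥r, start 0; Z[32]=3 grow→box=[32,35)
i=33: min(r-i=2, Z[1]=0)=0; Z[33]=0
i=34: min(r-i=1, Z[2]=0)=0; Z[34]=0
i=35: i≥r, start 0; Z[35]=0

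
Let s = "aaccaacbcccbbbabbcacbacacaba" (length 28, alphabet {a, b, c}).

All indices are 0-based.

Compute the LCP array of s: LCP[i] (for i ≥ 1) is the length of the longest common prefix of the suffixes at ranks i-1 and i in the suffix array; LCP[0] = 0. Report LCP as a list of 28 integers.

rank | idx | suffix
   0 |  27 | a
   1 |   4 | aacbcccbbbabbcacbacacaba
   2 |   0 | aaccaacbcccbbbabbcacbacacaba
   3 |  25 | aba
   4 |  14 | abbcacbacacaba
   5 |  23 | acaba
   6 |  21 | acacaba
   7 |  18 | acbacacaba
   8 |   5 | acbcccbbbabbcacbacacaba
   9 |   1 | accaacbcccbbbabbcacbacacaba
  10 |  26 | ba
  11 |  13 | babbcacbacacaba
  12 |  20 | bacacaba
  13 |  12 | bbabbcacbacacaba
  14 |  11 | bbbabbcacbacacaba
  15 |  15 | bbcacbacacaba
  16 |  16 | bcacbacacaba
  17 |   7 | bcccbbbabbcacbacacaba
  18 |   3 | caacbcccbbbabbcacbacacaba
  19 |  24 | caba
  20 |  22 | cacaba
  21 |  17 | cacbacacaba
  22 |  19 | cbacacaba
  23 |  10 | cbbbabbcacbacacaba
  24 |   6 | cbcccbbbabbcacbacacaba
  25 |   2 | ccaacbcccbbbabbcacbacacaba
  26 |   9 | ccbbbabbcacbacacaba
  27 |   8 | cccbbbabbcacbacacaba

SA = [27, 4, 0, 25, 14, 23, 21, 18, 5, 1, 26, 13, 20, 12, 11, 15, 16, 7, 3, 24, 22, 17, 19, 10, 6, 2, 9, 8]
[i] adj suffixes → lcp
  [1] 27/4 → 1 ('a')
  [2] 4/0 → 3 ('aac')
  [3] 0/25 → 1 ('a')
  [4] 25/14 → 2 ('ab')
  [5] 14/23 → 1 ('a')
  [6] 23/21 → 3 ('aca')
  [7] 21/18 → 2 ('ac')
  [8] 18/5 → 3 ('acb')
  [9] 5/1 → 2 ('ac')
  [10] 1/26 → 0 ('')
  [11] 26/13 → 2 ('ba')
  [12] 13/20 → 2 ('ba')
  [13] 20/12 → 1 ('b')
  [14] 12/11 → 2 ('bb')
  [15] 11/15 → 2 ('bb')
  [16] 15/16 → 1 ('b')
  [17] 16/7 → 2 ('bc')
  [18] 7/3 → 0 ('')
  [19] 3/24 → 2 ('ca')
  [20] 24/22 → 2 ('ca')
  [21] 22/17 → 3 ('cac')
  [22] 17/19 → 1 ('c')
  [23] 19/10 → 2 ('cb')
  [24] 10/6 → 2 ('cb')
  [25] 6/2 → 1 ('c')
  [26] 2/9 → 2 ('cc')
  [27] 9/8 → 2 ('cc')

[0, 1, 3, 1, 2, 1, 3, 2, 3, 2, 0, 2, 2, 1, 2, 2, 1, 2, 0, 2, 2, 3, 1, 2, 2, 1, 2, 2]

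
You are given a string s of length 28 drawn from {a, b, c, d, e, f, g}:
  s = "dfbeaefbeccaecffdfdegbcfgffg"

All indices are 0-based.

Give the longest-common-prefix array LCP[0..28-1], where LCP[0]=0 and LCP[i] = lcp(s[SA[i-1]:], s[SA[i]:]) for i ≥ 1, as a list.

rank→(start, suffix):
  0 → (11, 'aecffdfdegbcfgffg')
  1 → (4, 'aefbeccaecffdfdegbcfgffg')
  2 → (21, 'bcfgffg')
  3 → (2, 'beaefbeccaecffdfdegbcfgffg')
  4 → (7, 'beccaecffdfdegbcfgffg')
  5 → (10, 'caecffdfdegbcfgffg')
  6 → (9, 'ccaecffdfdegbcfgffg')
  7 → (13, 'cffdfdegbcfgffg')
  8 → (22, 'cfgffg')
  9 → (18, 'degbcfgffg')
  10 → (0, 'dfbeaefbeccaecffdfdegbcfgffg')
  11 → (16, 'dfdegbcfgffg')
  12 → (3, 'eaefbeccaecffdfdegbcfgffg')
  13 → (8, 'eccaecffdfdegbcfgffg')
  14 → (12, 'ecffdfdegbcfgffg')
  15 → (5, 'efbeccaecffdfdegbcfgffg')
  16 → (19, 'egbcfgffg')
  17 → (1, 'fbeaefbeccaecffdfdegbcfgffg')
  18 → (6, 'fbeccaecffdfdegbcfgffg')
  19 → (17, 'fdegbcfgffg')
  20 → (15, 'fdfdegbcfgffg')
  21 → (14, 'ffdfdegbcfgffg')
  22 → (25, 'ffg')
  23 → (26, 'fg')
  24 → (23, 'fgffg')
  25 → (27, 'g')
  26 → (20, 'gbcfgffg')
  27 → (24, 'gffg')

SA = [11, 4, 21, 2, 7, 10, 9, 13, 22, 18, 0, 16, 3, 8, 12, 5, 19, 1, 6, 17, 15, 14, 25, 26, 23, 27, 20, 24]
rank  pair      lcp
   1  s[11:],s[4:]  2  'ae'
   2  s[4:],s[21:]  0  ''
   3  s[21:],s[2:]  1  'b'
   4  s[2:],s[7:]  2  'be'
   5  s[7:],s[10:]  0  ''
   6  s[10:],s[9:]  1  'c'
   7  s[9:],s[13:]  1  'c'
   8  s[13:],s[22:]  2  'cf'
   9  s[22:],s[18:]  0  ''
  10  s[18:],s[0:]  1  'd'
  11  s[0:],s[16:]  2  'df'
  12  s[16:],s[3:]  0  ''
  13  s[3:],s[8:]  1  'e'
  14  s[8:],s[12:]  2  'ec'
  15  s[12:],s[5:]  1  'e'
  16  s[5:],s[19:]  1  'e'
  17  s[19:],s[1:]  0  ''
  18  s[1:],s[6:]  3  'fbe'
  19  s[6:],s[17:]  1  'f'
  20  s[17:],s[15:]  2  'fd'
  21  s[15:],s[14:]  1  'f'
  22  s[14:],s[25:]  2  'ff'
  23  s[25:],s[26:]  1  'f'
  24  s[26:],s[23:]  2  'fg'
  25  s[23:],s[27:]  0  ''
  26  s[27:],s[20:]  1  'g'
  27  s[20:],s[24:]  1  'g'

[0, 2, 0, 1, 2, 0, 1, 1, 2, 0, 1, 2, 0, 1, 2, 1, 1, 0, 3, 1, 2, 1, 2, 1, 2, 0, 1, 1]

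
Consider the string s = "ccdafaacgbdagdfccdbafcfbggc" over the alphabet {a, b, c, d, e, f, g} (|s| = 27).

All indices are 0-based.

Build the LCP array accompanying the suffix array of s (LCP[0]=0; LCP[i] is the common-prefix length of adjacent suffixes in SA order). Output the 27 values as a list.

sorted suffixes:
  #0 SA[0]=5  'aacgbdagdfccdbafcfbggc'
  #1 SA[1]=6  'acgbdagdfccdbafcfbggc'
  #2 SA[2]=3  'afaacgbdagdfccdbafcfbggc'
  #3 SA[3]=19  'afcfbggc'
  #4 SA[4]=11  'agdfccdbafcfbggc'
  #5 SA[5]=18  'bafcfbggc'
  #6 SA[6]=9  'bdagdfccdbafcfbggc'
  #7 SA[7]=23  'bggc'
  #8 SA[8]=26  'c'
  #9 SA[9]=0  'ccdafaacgbdagdfccdbafcfbggc'
  #10 SA[10]=15  'ccdbafcfbggc'
  #11 SA[11]=1  'cdafaacgbdagdfccdbafcfbggc'
  #12 SA[12]=16  'cdbafcfbggc'
  #13 SA[13]=21  'cfbggc'
  #14 SA[14]=7  'cgbdagdfccdbafcfbggc'
  #15 SA[15]=2  'dafaacgbdagdfccdbafcfbggc'
  #16 SA[16]=10  'dagdfccdbafcfbggc'
  #17 SA[17]=17  'dbafcfbggc'
  #18 SA[18]=13  'dfccdbafcfbggc'
  #19 SA[19]=4  'faacgbdagdfccdbafcfbggc'
  #20 SA[20]=22  'fbggc'
  #21 SA[21]=14  'fccdbafcfbggc'
  #22 SA[22]=20  'fcfbggc'
  #23 SA[23]=8  'gbdagdfccdbafcfbggc'
  #24 SA[24]=25  'gc'
  #25 SA[25]=12  'gdfccdbafcfbggc'
  #26 SA[26]=24  'ggc'

SA = [5, 6, 3, 19, 11, 18, 9, 23, 26, 0, 15, 1, 16, 21, 7, 2, 10, 17, 13, 4, 22, 14, 20, 8, 25, 12, 24]
[i] adj suffixes → lcp
  [1] 5/6 → 1 ('a')
  [2] 6/3 → 1 ('a')
  [3] 3/19 → 2 ('af')
  [4] 19/11 → 1 ('a')
  [5] 11/18 → 0 ('')
  [6] 18/9 → 1 ('b')
  [7] 9/23 → 1 ('b')
  [8] 23/26 → 0 ('')
  [9] 26/0 → 1 ('c')
  [10] 0/15 → 3 ('ccd')
  [11] 15/1 → 1 ('c')
  [12] 1/16 → 2 ('cd')
  [13] 16/21 → 1 ('c')
  [14] 21/7 → 1 ('c')
  [15] 7/2 → 0 ('')
  [16] 2/10 → 2 ('da')
  [17] 10/17 → 1 ('d')
  [18] 17/13 → 1 ('d')
  [19] 13/4 → 0 ('')
  [20] 4/22 → 1 ('f')
  [21] 22/14 → 1 ('f')
  [22] 14/20 → 2 ('fc')
  [23] 20/8 → 0 ('')
  [24] 8/25 → 1 ('g')
  [25] 25/12 → 1 ('g')
  [26] 12/24 → 1 ('g')

[0, 1, 1, 2, 1, 0, 1, 1, 0, 1, 3, 1, 2, 1, 1, 0, 2, 1, 1, 0, 1, 1, 2, 0, 1, 1, 1]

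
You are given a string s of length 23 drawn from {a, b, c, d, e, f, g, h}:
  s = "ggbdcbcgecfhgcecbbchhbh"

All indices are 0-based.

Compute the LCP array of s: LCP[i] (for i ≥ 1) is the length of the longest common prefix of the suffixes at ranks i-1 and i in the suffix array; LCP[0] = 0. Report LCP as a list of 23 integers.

[0, 1, 2, 1, 1, 0, 2, 1, 1, 1, 1, 0, 0, 2, 0, 0, 1, 1, 1, 0, 1, 1, 1]

rank | idx | suffix
   0 |  16 | bbchhbh
   1 |   5 | bcgecfhgcecbbchhbh
   2 |  17 | bchhbh
   3 |   2 | bdcbcgecfhgcecbbchhbh
   4 |  21 | bh
   5 |  15 | cbbchhbh
   6 |   4 | cbcgecfhgcecbbchhbh
   7 |  13 | cecbbchhbh
   8 |   9 | cfhgcecbbchhbh
   9 |   6 | cgecfhgcecbbchhbh
  10 |  18 | chhbh
  11 |   3 | dcbcgecfhgcecbbchhbh
  12 |  14 | ecbbchhbh
  13 |   8 | ecfhgcecbbchhbh
  14 |  10 | fhgcecbbchhbh
  15 |   1 | gbdcbcgecfhgcecbbchhbh
  16 |  12 | gcecbbchhbh
  17 |   7 | gecfhgcecbbchhbh
  18 |   0 | ggbdcbcgecfhgcecbbchhbh
  19 |  22 | h
  20 |  20 | hbh
  21 |  11 | hgcecbbchhbh
  22 |  19 | hhbh

SA = [16, 5, 17, 2, 21, 15, 4, 13, 9, 6, 18, 3, 14, 8, 10, 1, 12, 7, 0, 22, 20, 11, 19]
rank  pair      lcp
   1  s[16:],s[5:]  1  'b'
   2  s[5:],s[17:]  2  'bc'
   3  s[17:],s[2:]  1  'b'
   4  s[2:],s[21:]  1  'b'
   5  s[21:],s[15:]  0  ''
   6  s[15:],s[4:]  2  'cb'
   7  s[4:],s[13:]  1  'c'
   8  s[13:],s[9:]  1  'c'
   9  s[9:],s[6:]  1  'c'
  10  s[6:],s[18:]  1  'c'
  11  s[18:],s[3:]  0  ''
  12  s[3:],s[14:]  0  ''
  13  s[14:],s[8:]  2  'ec'
  14  s[8:],s[10:]  0  ''
  15  s[10:],s[1:]  0  ''
  16  s[1:],s[12:]  1  'g'
  17  s[12:],s[7:]  1  'g'
  18  s[7:],s[0:]  1  'g'
  19  s[0:],s[22:]  0  ''
  20  s[22:],s[20:]  1  'h'
  21  s[20:],s[11:]  1  'h'
  22  s[11:],s[19:]  1  'h'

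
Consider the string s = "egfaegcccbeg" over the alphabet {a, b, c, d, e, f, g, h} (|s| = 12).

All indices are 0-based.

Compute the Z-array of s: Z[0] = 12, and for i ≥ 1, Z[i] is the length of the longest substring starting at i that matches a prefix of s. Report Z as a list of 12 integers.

Z[0]=12
i=1: i≥r, start 0; Z[1]=0
i=2: i≥r, start 0; Z[2]=0
i=3: i≥r, start 0; Z[3]=0
i=4: i≥r, start 0; Z[4]=2 grow→box=[4,6)
i=5: min(r-i=1, Z[1]=0)=0; Z[5]=0
i=6: i≥r, start 0; Z[6]=0
i=7: i≥r, start 0; Z[7]=0
i=8: i≥r, start 0; Z[8]=0
i=9: i≥r, start 0; Z[9]=0
i=10: i≥r, start 0; Z[10]=2 grow→box=[10,12)
i=11: min(r-i=1, Z[1]=0)=0; Z[11]=0

[12, 0, 0, 0, 2, 0, 0, 0, 0, 0, 2, 0]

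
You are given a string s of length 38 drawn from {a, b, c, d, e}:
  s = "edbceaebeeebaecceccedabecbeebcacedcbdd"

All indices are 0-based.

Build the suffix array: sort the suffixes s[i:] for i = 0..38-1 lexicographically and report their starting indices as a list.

[21, 30, 5, 12, 11, 28, 2, 35, 22, 25, 7, 29, 34, 24, 14, 17, 3, 15, 18, 31, 37, 20, 1, 33, 36, 4, 10, 27, 6, 23, 13, 16, 19, 0, 32, 9, 26, 8]

rank | idx | suffix
   0 |  21 | abecbeebcacedcbdd
   1 |  30 | acedcbdd
   2 |   5 | aebeeebaecceccedabecbeebcacedcbdd
   3 |  12 | aecceccedabecbeebcacedcbdd
   4 |  11 | baecceccedabecbeebcacedcbdd
   5 |  28 | bcacedcbdd
   6 |   2 | bceaebeeebaecceccedabecbeebcacedcbdd
   7 |  35 | bdd
   8 |  22 | becbeebcacedcbdd
   9 |  25 | beebcacedcbdd
  10 |   7 | beeebaecceccedabecbeebcacedcbdd
  11 |  29 | cacedcbdd
  12 |  34 | cbdd
  13 |  24 | cbeebcacedcbdd
  14 |  14 | cceccedabecbeebcacedcbdd
  15 |  17 | ccedabecbeebcacedcbdd
  16 |   3 | ceaebeeebaecceccedabecbeebcacedcbdd
  17 |  15 | ceccedabecbeebcacedcbdd
  18 |  18 | cedabecbeebcacedcbdd
  19 |  31 | cedcbdd
  20 |  37 | d
  21 |  20 | dabecbeebcacedcbdd
  22 |   1 | dbceaebeeebaecceccedabecbeebcacedcbdd
  23 |  33 | dcbdd
  24 |  36 | dd
  25 |   4 | eaebeeebaecceccedabecbeebcacedcbdd
  26 |  10 | ebaecceccedabecbeebcacedcbdd
  27 |  27 | ebcacedcbdd
  28 |   6 | ebeeebaecceccedabecbeebcacedcbdd
  29 |  23 | ecbeebcacedcbdd
  30 |  13 | ecceccedabecbeebcacedcbdd
  31 |  16 | eccedabecbeebcacedcbdd
  32 |  19 | edabecbeebcacedcbdd
  33 |   0 | edbceaebeeebaecceccedabecbeebcacedcbdd
  34 |  32 | edcbdd
  35 |   9 | eebaecceccedabecbeebcacedcbdd
  36 |  26 | eebcacedcbdd
  37 |   8 | eeebaecceccedabecbeebcacedcbdd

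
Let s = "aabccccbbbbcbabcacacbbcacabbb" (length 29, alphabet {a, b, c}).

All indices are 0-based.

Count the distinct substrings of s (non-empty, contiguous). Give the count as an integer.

377

rank | idx | suffix
   0 |   0 | aabccccbbbbcbabcacacbbcacabbb
   1 |  25 | abbb
   2 |  13 | abcacacbbcacabbb
   3 |   1 | abccccbbbbcbabcacacbbcacabbb
   4 |  23 | acabbb
   5 |  16 | acacbbcacabbb
   6 |  18 | acbbcacabbb
   7 |  28 | b
   8 |  12 | babcacacbbcacabbb
   9 |  27 | bb
  10 |  26 | bbb
  11 |   7 | bbbbcbabcacacbbcacabbb
  12 |   8 | bbbcbabcacacbbcacabbb
  13 |  20 | bbcacabbb
  14 |   9 | bbcbabcacacbbcacabbb
  15 |  21 | bcacabbb
  16 |  14 | bcacacbbcacabbb
  17 |  10 | bcbabcacacbbcacabbb
  18 |   2 | bccccbbbbcbabcacacbbcacabbb
  19 |  24 | cabbb
  20 |  22 | cacabbb
  21 |  15 | cacacbbcacabbb
  22 |  17 | cacbbcacabbb
  23 |  11 | cbabcacacbbcacabbb
  24 |   6 | cbbbbcbabcacacbbcacabbb
  25 |  19 | cbbcacabbb
  26 |   5 | ccbbbbcbabcacacbbcacabbb
  27 |   4 | cccbbbbcbabcacacbbcacabbb
  28 |   3 | ccccbbbbcbabcacacbbcacabbb

SA = [0, 25, 13, 1, 23, 16, 18, 28, 12, 27, 26, 7, 8, 20, 9, 21, 14, 10, 2, 24, 22, 15, 17, 11, 6, 19, 5, 4, 3]
i: (SA[i-1],SA[i]) lcp shared
  1: (0,25) 1 'a'
  2: (25,13) 2 'ab'
  3: (13,1) 3 'abc'
  4: (1,23) 1 'a'
  5: (23,16) 3 'aca'
  6: (16,18) 2 'ac'
  7: (18,28) 0 ''
  8: (28,12) 1 'b'
  9: (12,27) 1 'b'
  10: (27,26) 2 'bb'
  11: (26,7) 3 'bbb'
  12: (7,8) 3 'bbb'
  13: (8,20) 2 'bb'
  14: (20,9) 3 'bbc'
  15: (9,21) 1 'b'
  16: (21,14) 5 'bcaca'
  17: (14,10) 2 'bc'
  18: (10,2) 2 'bc'
  19: (2,24) 0 ''
  20: (24,22) 2 'ca'
  21: (22,15) 4 'caca'
  22: (15,17) 3 'cac'
  23: (17,11) 1 'c'
  24: (11,6) 2 'cb'
  25: (6,19) 3 'cbb'
  26: (19,5) 1 'c'
  27: (5,4) 2 'cc'
  28: (4,3) 3 'ccc'

n(n+1)/2 = 29·30/2 = 435
Σ LCP = 0 + 1 + 2 + 3 + 1 + 3 + 2 + 0 + 1 + 1 + 2 + 3 + 3 + 2 + 3 + 1 + 5 + 2 + 2 + 0 + 2 + 4 + 3 + 1 + 2 + 3 + 1 + 2 + 3 = 58
distinct = 435 − 58 = 377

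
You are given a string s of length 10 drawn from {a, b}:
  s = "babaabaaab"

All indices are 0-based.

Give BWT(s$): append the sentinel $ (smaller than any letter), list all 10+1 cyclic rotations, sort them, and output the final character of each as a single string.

rank  rotation     last
    0  $babaabaaab  b
    1  aaab$babaab  b
    2  aab$babaaba  a
    3  aabaaab$bab  b
    4  ab$babaabaa  a
    5  abaaab$baba  a
    6  abaabaaab$b  b
    7  b$babaabaaa  a
    8  baaab$babaa  a
    9  baabaaab$ba  a
   10  babaabaaab$  $

bbabaabaaa$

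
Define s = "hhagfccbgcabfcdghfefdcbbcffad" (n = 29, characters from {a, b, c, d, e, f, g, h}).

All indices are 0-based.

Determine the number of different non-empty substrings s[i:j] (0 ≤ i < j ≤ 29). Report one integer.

sorted suffixes:
  #0 SA[0]=10  'abfcdghfefdcbbcffad'
  #1 SA[1]=27  'ad'
  #2 SA[2]=2  'agfccbgcabfcdghfefdcbbcffad'
  #3 SA[3]=22  'bbcffad'
  #4 SA[4]=23  'bcffad'
  #5 SA[5]=11  'bfcdghfefdcbbcffad'
  #6 SA[6]=7  'bgcabfcdghfefdcbbcffad'
  #7 SA[7]=9  'cabfcdghfefdcbbcffad'
  #8 SA[8]=21  'cbbcffad'
  #9 SA[9]=6  'cbgcabfcdghfefdcbbcffad'
  #10 SA[10]=5  'ccbgcabfcdghfefdcbbcffad'
  #11 SA[11]=13  'cdghfefdcbbcffad'
  #12 SA[12]=24  'cffad'
  #13 SA[13]=28  'd'
  #14 SA[14]=20  'dcbbcffad'
  #15 SA[15]=14  'dghfefdcbbcffad'
  #16 SA[16]=18  'efdcbbcffad'
  #17 SA[17]=26  'fad'
  #18 SA[18]=4  'fccbgcabfcdghfefdcbbcffad'
  #19 SA[19]=12  'fcdghfefdcbbcffad'
  #20 SA[20]=19  'fdcbbcffad'
  #21 SA[21]=17  'fefdcbbcffad'
  #22 SA[22]=25  'ffad'
  #23 SA[23]=8  'gcabfcdghfefdcbbcffad'
  #24 SA[24]=3  'gfccbgcabfcdghfefdcbbcffad'
  #25 SA[25]=15  'ghfefdcbbcffad'
  #26 SA[26]=1  'hagfccbgcabfcdghfefdcbbcffad'
  #27 SA[27]=16  'hfefdcbbcffad'
  #28 SA[28]=0  'hhagfccbgcabfcdghfefdcbbcffad'

SA = [10, 27, 2, 22, 23, 11, 7, 9, 21, 6, 5, 13, 24, 28, 20, 14, 18, 26, 4, 12, 19, 17, 25, 8, 3, 15, 1, 16, 0]
[i] adj suffixes → lcp
  [1] 10/27 → 1 ('a')
  [2] 27/2 → 1 ('a')
  [3] 2/22 → 0 ('')
  [4] 22/23 → 1 ('b')
  [5] 23/11 → 1 ('b')
  [6] 11/7 → 1 ('b')
  [7] 7/9 → 0 ('')
  [8] 9/21 → 1 ('c')
  [9] 21/6 → 2 ('cb')
  [10] 6/5 → 1 ('c')
  [11] 5/13 → 1 ('c')
  [12] 13/24 → 1 ('c')
  [13] 24/28 → 0 ('')
  [14] 28/20 → 1 ('d')
  [15] 20/14 → 1 ('d')
  [16] 14/18 → 0 ('')
  [17] 18/26 → 0 ('')
  [18] 26/4 → 1 ('f')
  [19] 4/12 → 2 ('fc')
  [20] 12/19 → 1 ('f')
  [21] 19/17 → 1 ('f')
  [22] 17/25 → 1 ('f')
  [23] 25/8 → 0 ('')
  [24] 8/3 → 1 ('g')
  [25] 3/15 → 1 ('g')
  [26] 15/1 → 0 ('')
  [27] 1/16 → 1 ('h')
  [28] 16/0 → 1 ('h')

n(n+1)/2 = 29·30/2 = 435
Σ LCP = 0 + 1 + 1 + 0 + 1 + 1 + 1 + 0 + 1 + 2 + 1 + 1 + 1 + 0 + 1 + 1 + 0 + 0 + 1 + 2 + 1 + 1 + 1 + 0 + 1 + 1 + 0 + 1 + 1 = 23
distinct = 435 − 23 = 412

412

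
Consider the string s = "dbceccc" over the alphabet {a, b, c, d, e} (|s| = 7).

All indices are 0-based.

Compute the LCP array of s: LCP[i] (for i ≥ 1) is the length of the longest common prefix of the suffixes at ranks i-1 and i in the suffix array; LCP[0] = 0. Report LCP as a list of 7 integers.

rank→(start, suffix):
  0 → (1, 'bceccc')
  1 → (6, 'c')
  2 → (5, 'cc')
  3 → (4, 'ccc')
  4 → (2, 'ceccc')
  5 → (0, 'dbceccc')
  6 → (3, 'eccc')

SA = [1, 6, 5, 4, 2, 0, 3]
[i] adj suffixes → lcp
  [1] 1/6 → 0 ('')
  [2] 6/5 → 1 ('c')
  [3] 5/4 → 2 ('cc')
  [4] 4/2 → 1 ('c')
  [5] 2/0 → 0 ('')
  [6] 0/3 → 0 ('')

[0, 0, 1, 2, 1, 0, 0]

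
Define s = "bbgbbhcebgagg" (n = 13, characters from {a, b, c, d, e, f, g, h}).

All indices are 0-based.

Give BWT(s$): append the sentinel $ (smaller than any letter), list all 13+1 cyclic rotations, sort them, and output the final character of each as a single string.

gg$gebbhcgbbab

rank  rotation        last
    0  $bbgbbhcebgagg  g
    1  agg$bbgbbhcebg  g
    2  bbgbbhcebgagg$  $
    3  bbhcebgagg$bbg  g
    4  bgagg$bbgbbhce  e
    5  bgbbhcebgagg$b  b
    6  bhcebgagg$bbgb  b
    7  cebgagg$bbgbbh  h
    8  ebgagg$bbgbbhc  c
    9  g$bbgbbhcebgag  g
   10  gagg$bbgbbhceb  b
   11  gbbhcebgagg$bb  b
   12  gg$bbgbbhcebga  a
   13  hcebgagg$bbgbb  b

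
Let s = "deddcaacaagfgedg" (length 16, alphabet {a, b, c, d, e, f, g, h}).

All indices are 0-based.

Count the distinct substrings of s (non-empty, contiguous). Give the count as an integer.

rank | idx | suffix
   0 |   5 | aacaagfgedg
   1 |   8 | aagfgedg
   2 |   6 | acaagfgedg
   3 |   9 | agfgedg
   4 |   4 | caacaagfgedg
   5 |   7 | caagfgedg
   6 |   3 | dcaacaagfgedg
   7 |   2 | ddcaacaagfgedg
   8 |   0 | deddcaacaagfgedg
   9 |  14 | dg
  10 |   1 | eddcaacaagfgedg
  11 |  13 | edg
  12 |  11 | fgedg
  13 |  15 | g
  14 |  12 | gedg
  15 |  10 | gfgedg

SA = [5, 8, 6, 9, 4, 7, 3, 2, 0, 14, 1, 13, 11, 15, 12, 10]
i: (SA[i-1],SA[i]) lcp shared
  1: (5,8) 2 'aa'
  2: (8,6) 1 'a'
  3: (6,9) 1 'a'
  4: (9,4) 0 ''
  5: (4,7) 3 'caa'
  6: (7,3) 0 ''
  7: (3,2) 1 'd'
  8: (2,0) 1 'd'
  9: (0,14) 1 'd'
  10: (14,1) 0 ''
  11: (1,13) 2 'ed'
  12: (13,11) 0 ''
  13: (11,15) 0 ''
  14: (15,12) 1 'g'
  15: (12,10) 1 'g'

n(n+1)/2 = 16·17/2 = 136
Σ LCP = 0 + 2 + 1 + 1 + 0 + 3 + 0 + 1 + 1 + 1 + 0 + 2 + 0 + 0 + 1 + 1 = 14
distinct = 136 − 14 = 122

122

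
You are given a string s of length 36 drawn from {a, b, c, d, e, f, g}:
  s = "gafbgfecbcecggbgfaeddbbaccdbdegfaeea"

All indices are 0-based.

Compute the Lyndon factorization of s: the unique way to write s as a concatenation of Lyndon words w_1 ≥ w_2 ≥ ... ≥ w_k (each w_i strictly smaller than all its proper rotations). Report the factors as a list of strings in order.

["g", "afbgfecbcecggbgf", "aeddbb", "accdbdegfaee", "a"]

emit factor 1: 'g' (i=0, period=1)
emit factor 2: 'afbgfecbcecggbgf' (i=1, period=16)
emit factor 3: 'aeddbb' (i=17, period=6)
emit factor 4: 'accdbdegfaee' (i=23, period=12)
emit factor 5: 'a' (i=35, period=1)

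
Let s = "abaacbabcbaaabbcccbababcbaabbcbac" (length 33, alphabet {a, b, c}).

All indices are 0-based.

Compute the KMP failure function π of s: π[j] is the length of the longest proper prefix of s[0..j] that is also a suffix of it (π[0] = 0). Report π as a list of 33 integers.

π[0] = 0
j=1 s[j]='b': π[1]=0 (border '')
j=2 s[j]='a': π[2]=1 (border 'a')
j=3 s[j]='a': k: 1→0; π[3]=1 (border 'a')
j=4 s[j]='c': k: 1→0; π[4]=0 (border '')
j=5 s[j]='b': π[5]=0 (border '')
j=6 s[j]='a': π[6]=1 (border 'a')
j=7 s[j]='b': π[7]=2 (border 'ab')
j=8 s[j]='c': k: 2→0; π[8]=0 (border '')
j=9 s[j]='b': π[9]=0 (border '')
j=10 s[j]='a': π[10]=1 (border 'a')
j=11 s[j]='a': k: 1→0; π[11]=1 (border 'a')
j=12 s[j]='a': k: 1→0; π[12]=1 (border 'a')
j=13 s[j]='b': π[13]=2 (border 'ab')
j=14 s[j]='b': k: 2→0; π[14]=0 (border '')
j=15 s[j]='c': π[15]=0 (border '')
j=16 s[j]='c': π[16]=0 (border '')
j=17 s[j]='c': π[17]=0 (border '')
j=18 s[j]='b': π[18]=0 (border '')
j=19 s[j]='a': π[19]=1 (border 'a')
j=20 s[j]='b': π[20]=2 (border 'ab')
j=21 s[j]='a': π[21]=3 (border 'aba')
j=22 s[j]='b': k: 3→1; π[22]=2 (border 'ab')
j=23 s[j]='c': k: 2→0; π[23]=0 (border '')
j=24 s[j]='b': π[24]=0 (border '')
j=25 s[j]='a': π[25]=1 (border 'a')
j=26 s[j]='a': k: 1→0; π[26]=1 (border 'a')
j=27 s[j]='b': π[27]=2 (border 'ab')
j=28 s[j]='b': k: 2→0; π[28]=0 (border '')
j=29 s[j]='c': π[29]=0 (border '')
j=30 s[j]='b': π[30]=0 (border '')
j=31 s[j]='a': π[31]=1 (border 'a')
j=32 s[j]='c': k: 1→0; π[32]=0 (border '')

[0, 0, 1, 1, 0, 0, 1, 2, 0, 0, 1, 1, 1, 2, 0, 0, 0, 0, 0, 1, 2, 3, 2, 0, 0, 1, 1, 2, 0, 0, 0, 1, 0]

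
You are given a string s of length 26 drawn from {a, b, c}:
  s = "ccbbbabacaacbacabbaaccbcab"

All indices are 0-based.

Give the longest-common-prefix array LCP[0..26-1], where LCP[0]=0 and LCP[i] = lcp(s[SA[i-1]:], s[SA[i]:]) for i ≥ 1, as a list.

rank→(start, suffix):
  0 → (9, 'aacbacabbaaccbcab')
  1 → (18, 'aaccbcab')
  2 → (24, 'ab')
  3 → (5, 'abacaacbacabbaaccbcab')
  4 → (15, 'abbaaccbcab')
  5 → (7, 'acaacbacabbaaccbcab')
  6 → (13, 'acabbaaccbcab')
  7 → (10, 'acbacabbaaccbcab')
  8 → (19, 'accbcab')
  9 → (25, 'b')
  10 → (17, 'baaccbcab')
  11 → (4, 'babacaacbacabbaaccbcab')
  12 → (6, 'bacaacbacabbaaccbcab')
  13 → (12, 'bacabbaaccbcab')
  14 → (16, 'bbaaccbcab')
  15 → (3, 'bbabacaacbacabbaaccbcab')
  16 → (2, 'bbbabacaacbacabbaaccbcab')
  17 → (22, 'bcab')
  18 → (8, 'caacbacabbaaccbcab')
  19 → (23, 'cab')
  20 → (14, 'cabbaaccbcab')
  21 → (11, 'cbacabbaaccbcab')
  22 → (1, 'cbbbabacaacbacabbaaccbcab')
  23 → (21, 'cbcab')
  24 → (0, 'ccbbbabacaacbacabbaaccbcab')
  25 → (20, 'ccbcab')

SA = [9, 18, 24, 5, 15, 7, 13, 10, 19, 25, 17, 4, 6, 12, 16, 3, 2, 22, 8, 23, 14, 11, 1, 21, 0, 20]
rank  pair      lcp
   1  s[9:],s[18:]  3  'aac'
   2  s[18:],s[24:]  1  'a'
   3  s[24:],s[5:]  2  'ab'
   4  s[5:],s[15:]  2  'ab'
   5  s[15:],s[7:]  1  'a'
   6  s[7:],s[13:]  3  'aca'
   7  s[13:],s[10:]  2  'ac'
   8  s[10:],s[19:]  2  'ac'
   9  s[19:],s[25:]  0  ''
  10  s[25:],s[17:]  1  'b'
  11  s[17:],s[4:]  2  'ba'
  12  s[4:],s[6:]  2  'ba'
  13  s[6:],s[12:]  4  'baca'
  14  s[12:],s[16:]  1  'b'
  15  s[16:],s[3:]  3  'bba'
  16  s[3:],s[2:]  2  'bb'
  17  s[2:],s[22:]  1  'b'
  18  s[22:],s[8:]  0  ''
  19  s[8:],s[23:]  2  'ca'
  20  s[23:],s[14:]  3  'cab'
  21  s[14:],s[11:]  1  'c'
  22  s[11:],s[1:]  2  'cb'
  23  s[1:],s[21:]  2  'cb'
  24  s[21:],s[0:]  1  'c'
  25  s[0:],s[20:]  3  'ccb'

[0, 3, 1, 2, 2, 1, 3, 2, 2, 0, 1, 2, 2, 4, 1, 3, 2, 1, 0, 2, 3, 1, 2, 2, 1, 3]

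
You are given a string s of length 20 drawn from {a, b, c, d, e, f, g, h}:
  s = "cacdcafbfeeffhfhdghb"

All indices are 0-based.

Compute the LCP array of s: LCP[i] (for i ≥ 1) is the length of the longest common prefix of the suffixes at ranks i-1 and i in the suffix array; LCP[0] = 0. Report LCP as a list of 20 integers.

rank | idx | suffix
   0 |   1 | acdcafbfeeffhfhdghb
   1 |   5 | afbfeeffhfhdghb
   2 |  19 | b
   3 |   7 | bfeeffhfhdghb
   4 |   0 | cacdcafbfeeffhfhdghb
   5 |   4 | cafbfeeffhfhdghb
   6 |   2 | cdcafbfeeffhfhdghb
   7 |   3 | dcafbfeeffhfhdghb
   8 |  16 | dghb
   9 |   9 | eeffhfhdghb
  10 |  10 | effhfhdghb
  11 |   6 | fbfeeffhfhdghb
  12 |   8 | feeffhfhdghb
  13 |  11 | ffhfhdghb
  14 |  14 | fhdghb
  15 |  12 | fhfhdghb
  16 |  17 | ghb
  17 |  18 | hb
  18 |  15 | hdghb
  19 |  13 | hfhdghb

SA = [1, 5, 19, 7, 0, 4, 2, 3, 16, 9, 10, 6, 8, 11, 14, 12, 17, 18, 15, 13]
rank  pair      lcp
   1  s[1:],s[5:]  1  'a'
   2  s[5:],s[19:]  0  ''
   3  s[19:],s[7:]  1  'b'
   4  s[7:],s[0:]  0  ''
   5  s[0:],s[4:]  2  'ca'
   6  s[4:],s[2:]  1  'c'
   7  s[2:],s[3:]  0  ''
   8  s[3:],s[16:]  1  'd'
   9  s[16:],s[9:]  0  ''
  10  s[9:],s[10:]  1  'e'
  11  s[10:],s[6:]  0  ''
  12  s[6:],s[8:]  1  'f'
  13  s[8:],s[11:]  1  'f'
  14  s[11:],s[14:]  1  'f'
  15  s[14:],s[12:]  2  'fh'
  16  s[12:],s[17:]  0  ''
  17  s[17:],s[18:]  0  ''
  18  s[18:],s[15:]  1  'h'
  19  s[15:],s[13:]  1  'h'

[0, 1, 0, 1, 0, 2, 1, 0, 1, 0, 1, 0, 1, 1, 1, 2, 0, 0, 1, 1]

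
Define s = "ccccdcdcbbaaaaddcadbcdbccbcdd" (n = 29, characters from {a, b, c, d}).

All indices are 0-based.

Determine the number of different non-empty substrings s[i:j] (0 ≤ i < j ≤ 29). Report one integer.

389

rank | idx | suffix
   0 |  10 | aaaaddcadbcdbccbcdd
   1 |  11 | aaaddcadbcdbccbcdd
   2 |  12 | aaddcadbcdbccbcdd
   3 |  17 | adbcdbccbcdd
   4 |  13 | addcadbcdbccbcdd
   5 |   9 | baaaaddcadbcdbccbcdd
   6 |   8 | bbaaaaddcadbcdbccbcdd
   7 |  22 | bccbcdd
   8 |  19 | bcdbccbcdd
   9 |  25 | bcdd
  10 |  16 | cadbcdbccbcdd
  11 |   7 | cbbaaaaddcadbcdbccbcdd
  12 |  24 | cbcdd
  13 |  23 | ccbcdd
  14 |   0 | ccccdcdcbbaaaaddcadbcdbccbcdd
  15 |   1 | cccdcdcbbaaaaddcadbcdbccbcdd
  16 |   2 | ccdcdcbbaaaaddcadbcdbccbcdd
  17 |  20 | cdbccbcdd
  18 |   5 | cdcbbaaaaddcadbcdbccbcdd
  19 |   3 | cdcdcbbaaaaddcadbcdbccbcdd
  20 |  26 | cdd
  21 |  28 | d
  22 |  21 | dbccbcdd
  23 |  18 | dbcdbccbcdd
  24 |  15 | dcadbcdbccbcdd
  25 |   6 | dcbbaaaaddcadbcdbccbcdd
  26 |   4 | dcdcbbaaaaddcadbcdbccbcdd
  27 |  27 | dd
  28 |  14 | ddcadbcdbccbcdd

SA = [10, 11, 12, 17, 13, 9, 8, 22, 19, 25, 16, 7, 24, 23, 0, 1, 2, 20, 5, 3, 26, 28, 21, 18, 15, 6, 4, 27, 14]
i: (SA[i-1],SA[i]) lcp shared
  1: (10,11) 3 'aaa'
  2: (11,12) 2 'aa'
  3: (12,17) 1 'a'
  4: (17,13) 2 'ad'
  5: (13,9) 0 ''
  6: (9,8) 1 'b'
  7: (8,22) 1 'b'
  8: (22,19) 2 'bc'
  9: (19,25) 3 'bcd'
  10: (25,16) 0 ''
  11: (16,7) 1 'c'
  12: (7,24) 2 'cb'
  13: (24,23) 1 'c'
  14: (23,0) 2 'cc'
  15: (0,1) 3 'ccc'
  16: (1,2) 2 'cc'
  17: (2,20) 1 'c'
  18: (20,5) 2 'cd'
  19: (5,3) 3 'cdc'
  20: (3,26) 2 'cd'
  21: (26,28) 0 ''
  22: (28,21) 1 'd'
  23: (21,18) 3 'dbc'
  24: (18,15) 1 'd'
  25: (15,6) 2 'dc'
  26: (6,4) 2 'dc'
  27: (4,27) 1 'd'
  28: (27,14) 2 'dd'

n(n+1)/2 = 29·30/2 = 435
Σ LCP = 0 + 3 + 2 + 1 + 2 + 0 + 1 + 1 + 2 + 3 + 0 + 1 + 2 + 1 + 2 + 3 + 2 + 1 + 2 + 3 + 2 + 0 + 1 + 3 + 1 + 2 + 2 + 1 + 2 = 46
distinct = 435 − 46 = 389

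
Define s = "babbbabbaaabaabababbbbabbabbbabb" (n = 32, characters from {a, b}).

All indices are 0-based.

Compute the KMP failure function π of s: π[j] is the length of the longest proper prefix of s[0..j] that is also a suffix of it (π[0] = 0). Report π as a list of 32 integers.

π[0] = 0
j=1 s[j]='a': π[1]=0 (border '')
j=2 s[j]='b': π[2]=1 (border 'b')
j=3 s[j]='b': k: 1→0; π[3]=1 (border 'b')
j=4 s[j]='b': k: 1→0; π[4]=1 (border 'b')
j=5 s[j]='a': π[5]=2 (border 'ba')
j=6 s[j]='b': π[6]=3 (border 'bab')
j=7 s[j]='b': π[7]=4 (border 'babb')
j=8 s[j]='a': k: 4→1; π[8]=2 (border 'ba')
j=9 s[j]='a': k: 2→0; π[9]=0 (border '')
j=10 s[j]='a': π[10]=0 (border '')
j=11 s[j]='b': π[11]=1 (border 'b')
j=12 s[j]='a': π[12]=2 (border 'ba')
j=13 s[j]='a': k: 2→0; π[13]=0 (border '')
j=14 s[j]='b': π[14]=1 (border 'b')
j=15 s[j]='a': π[15]=2 (border 'ba')
j=16 s[j]='b': π[16]=3 (border 'bab')
j=17 s[j]='a': k: 3→1; π[17]=2 (border 'ba')
j=18 s[j]='b': π[18]=3 (border 'bab')
j=19 s[j]='b': π[19]=4 (border 'babb')
j=20 s[j]='b': π[20]=5 (border 'babbb')
j=21 s[j]='b': k: 5→1→0; π[21]=1 (border 'b')
j=22 s[j]='a': π[22]=2 (border 'ba')
j=23 s[j]='b': π[23]=3 (border 'bab')
j=24 s[j]='b': π[24]=4 (border 'babb')
j=25 s[j]='a': k: 4→1; π[25]=2 (border 'ba')
j=26 s[j]='b': π[26]=3 (border 'bab')
j=27 s[j]='b': π[27]=4 (border 'babb')
j=28 s[j]='b': π[28]=5 (border 'babbb')
j=29 s[j]='a': π[29]=6 (border 'babbba')
j=30 s[j]='b': π[30]=7 (border 'babbbab')
j=31 s[j]='b': π[31]=8 (border 'babbbabb')

[0, 0, 1, 1, 1, 2, 3, 4, 2, 0, 0, 1, 2, 0, 1, 2, 3, 2, 3, 4, 5, 1, 2, 3, 4, 2, 3, 4, 5, 6, 7, 8]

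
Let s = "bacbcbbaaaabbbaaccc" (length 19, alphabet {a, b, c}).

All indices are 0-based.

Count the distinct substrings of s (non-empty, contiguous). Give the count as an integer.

160

rank | idx | suffix
   0 |   7 | aaaabbbaaccc
   1 |   8 | aaabbbaaccc
   2 |   9 | aabbbaaccc
   3 |  14 | aaccc
   4 |  10 | abbbaaccc
   5 |   1 | acbcbbaaaabbbaaccc
   6 |  15 | accc
   7 |   6 | baaaabbbaaccc
   8 |  13 | baaccc
   9 |   0 | bacbcbbaaaabbbaaccc
  10 |   5 | bbaaaabbbaaccc
  11 |  12 | bbaaccc
  12 |  11 | bbbaaccc
  13 |   3 | bcbbaaaabbbaaccc
  14 |  18 | c
  15 |   4 | cbbaaaabbbaaccc
  16 |   2 | cbcbbaaaabbbaaccc
  17 |  17 | cc
  18 |  16 | ccc

SA = [7, 8, 9, 14, 10, 1, 15, 6, 13, 0, 5, 12, 11, 3, 18, 4, 2, 17, 16]
i: (SA[i-1],SA[i]) lcp shared
  1: (7,8) 3 'aaa'
  2: (8,9) 2 'aa'
  3: (9,14) 2 'aa'
  4: (14,10) 1 'a'
  5: (10,1) 1 'a'
  6: (1,15) 2 'ac'
  7: (15,6) 0 ''
  8: (6,13) 3 'baa'
  9: (13,0) 2 'ba'
  10: (0,5) 1 'b'
  11: (5,12) 4 'bbaa'
  12: (12,11) 2 'bb'
  13: (11,3) 1 'b'
  14: (3,18) 0 ''
  15: (18,4) 1 'c'
  16: (4,2) 2 'cb'
  17: (2,17) 1 'c'
  18: (17,16) 2 'cc'

n(n+1)/2 = 19·20/2 = 190
Σ LCP = 0 + 3 + 2 + 2 + 1 + 1 + 2 + 0 + 3 + 2 + 1 + 4 + 2 + 1 + 0 + 1 + 2 + 1 + 2 = 30
distinct = 190 − 30 = 160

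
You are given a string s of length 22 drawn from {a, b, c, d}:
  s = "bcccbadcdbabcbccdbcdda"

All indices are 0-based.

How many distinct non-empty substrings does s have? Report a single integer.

sorted suffixes:
  #0 SA[0]=21  'a'
  #1 SA[1]=10  'abcbccdbcdda'
  #2 SA[2]=5  'adcdbabcbccdbcdda'
  #3 SA[3]=9  'babcbccdbcdda'
  #4 SA[4]=4  'badcdbabcbccdbcdda'
  #5 SA[5]=11  'bcbccdbcdda'
  #6 SA[6]=0  'bcccbadcdbabcbccdbcdda'
  #7 SA[7]=13  'bccdbcdda'
  #8 SA[8]=17  'bcdda'
  #9 SA[9]=3  'cbadcdbabcbccdbcdda'
  #10 SA[10]=12  'cbccdbcdda'
  #11 SA[11]=2  'ccbadcdbabcbccdbcdda'
  #12 SA[12]=1  'cccbadcdbabcbccdbcdda'
  #13 SA[13]=14  'ccdbcdda'
  #14 SA[14]=7  'cdbabcbccdbcdda'
  #15 SA[15]=15  'cdbcdda'
  #16 SA[16]=18  'cdda'
  #17 SA[17]=20  'da'
  #18 SA[18]=8  'dbabcbccdbcdda'
  #19 SA[19]=16  'dbcdda'
  #20 SA[20]=6  'dcdbabcbccdbcdda'
  #21 SA[21]=19  'dda'

SA = [21, 10, 5, 9, 4, 11, 0, 13, 17, 3, 12, 2, 1, 14, 7, 15, 18, 20, 8, 16, 6, 19]
[i] adj suffixes → lcp
  [1] 21/10 → 1 ('a')
  [2] 10/5 → 1 ('a')
  [3] 5/9 → 0 ('')
  [4] 9/4 → 2 ('ba')
  [5] 4/11 → 1 ('b')
  [6] 11/0 → 2 ('bc')
  [7] 0/13 → 3 ('bcc')
  [8] 13/17 → 2 ('bc')
  [9] 17/3 → 0 ('')
  [10] 3/12 → 2 ('cb')
  [11] 12/2 → 1 ('c')
  [12] 2/1 → 2 ('cc')
  [13] 1/14 → 2 ('cc')
  [14] 14/7 → 1 ('c')
  [15] 7/15 → 3 ('cdb')
  [16] 15/18 → 2 ('cd')
  [17] 18/20 → 0 ('')
  [18] 20/8 → 1 ('d')
  [19] 8/16 → 2 ('db')
  [20] 16/6 → 1 ('d')
  [21] 6/19 → 1 ('d')

n(n+1)/2 = 22·23/2 = 253
Σ LCP = 0 + 1 + 1 + 0 + 2 + 1 + 2 + 3 + 2 + 0 + 2 + 1 + 2 + 2 + 1 + 3 + 2 + 0 + 1 + 2 + 1 + 1 = 30
distinct = 253 − 30 = 223

223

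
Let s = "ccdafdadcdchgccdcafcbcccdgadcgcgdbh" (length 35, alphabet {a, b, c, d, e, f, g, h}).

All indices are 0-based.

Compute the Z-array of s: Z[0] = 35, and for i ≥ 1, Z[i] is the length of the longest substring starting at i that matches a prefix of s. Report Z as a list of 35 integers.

[35, 1, 0, 0, 0, 0, 0, 0, 1, 0, 1, 0, 0, 3, 1, 0, 1, 0, 0, 1, 0, 2, 3, 1, 0, 0, 0, 0, 1, 0, 1, 0, 0, 0, 0]

Z[0]=35
i=1: outside box; Z[1]=1 grow→box=[1,2)
i=2: outside box; Z[2]=0
i=3: outside box; Z[3]=0
i=4: outside box; Z[4]=0
i=5: outside box; Z[5]=0
i=6: outside box; Z[6]=0
i=7: outside box; Z[7]=0
i=8: outside box; Z[8]=1 grow→box=[8,9)
i=9: outside box; Z[9]=0
i=10: outside box; Z[10]=1 grow→box=[10,11)
i=11: outside box; Z[11]=0
i=12: outside box; Z[12]=0
i=13: outside box; Z[13]=3 grow→box=[13,16)
i=14: min(r-i=2, Z[1]=1)=1; Z[14]=1
i=15: min(r-i=1, Z[2]=0)=0; Z[15]=0
i=16: outside box; Z[16]=1 grow→box=[16,17)
i=17: outside box; Z[17]=0
i=18: outside box; Z[18]=0
i=19: outside box; Z[19]=1 grow→box=[19,20)
i=20: outside box; Z[20]=0
i=21: outside box; Z[21]=2 grow→box=[21,23)
i=22: min(r-i=1, Z[1]=1)=1; Z[22]=3 grow→box=[22,25)
i=23: min(r-i=2, Z[1]=1)=1; Z[23]=1
i=24: min(r-i=1, Z[2]=0)=0; Z[24]=0
i=25: outside box; Z[25]=0
i=26: outside box; Z[26]=0
i=27: outside box; Z[27]=0
i=28: outside box; Z[28]=1 grow→box=[28,29)
i=29: outside box; Z[29]=0
i=30: outside box; Z[30]=1 grow→box=[30,31)
i=31: outside box; Z[31]=0
i=32: outside box; Z[32]=0
i=33: outside box; Z[33]=0
i=34: outside box; Z[34]=0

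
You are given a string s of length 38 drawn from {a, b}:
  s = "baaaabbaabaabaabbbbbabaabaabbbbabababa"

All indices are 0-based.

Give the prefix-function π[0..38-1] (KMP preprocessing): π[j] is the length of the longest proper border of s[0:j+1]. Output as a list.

[0, 0, 0, 0, 0, 1, 1, 2, 3, 1, 2, 3, 1, 2, 3, 1, 1, 1, 1, 1, 2, 1, 2, 3, 1, 2, 3, 1, 1, 1, 1, 2, 1, 2, 1, 2, 1, 2]

π[0] = 0
j=1 s[j]='a': π[1]=0 (border '')
j=2 s[j]='a': π[2]=0 (border '')
j=3 s[j]='a': π[3]=0 (border '')
j=4 s[j]='a': π[4]=0 (border '')
j=5 s[j]='b': π[5]=1 (border 'b')
j=6 s[j]='b': k: 1→0; π[6]=1 (border 'b')
j=7 s[j]='a': π[7]=2 (border 'ba')
j=8 s[j]='a': π[8]=3 (border 'baa')
j=9 s[j]='b': k: 3→0; π[9]=1 (border 'b')
j=10 s[j]='a': π[10]=2 (border 'ba')
j=11 s[j]='a': π[11]=3 (border 'baa')
j=12 s[j]='b': k: 3→0; π[12]=1 (border 'b')
j=13 s[j]='a': π[13]=2 (border 'ba')
j=14 s[j]='a': π[14]=3 (border 'baa')
j=15 s[j]='b': k: 3→0; π[15]=1 (border 'b')
j=16 s[j]='b': k: 1→0; π[16]=1 (border 'b')
j=17 s[j]='b': k: 1→0; π[17]=1 (border 'b')
j=18 s[j]='b': k: 1→0; π[18]=1 (border 'b')
j=19 s[j]='b': k: 1→0; π[19]=1 (border 'b')
j=20 s[j]='a': π[20]=2 (border 'ba')
j=21 s[j]='b': k: 2→0; π[21]=1 (border 'b')
j=22 s[j]='a': π[22]=2 (border 'ba')
j=23 s[j]='a': π[23]=3 (border 'baa')
j=24 s[j]='b': k: 3→0; π[24]=1 (border 'b')
j=25 s[j]='a': π[25]=2 (border 'ba')
j=26 s[j]='a': π[26]=3 (border 'baa')
j=27 s[j]='b': k: 3→0; π[27]=1 (border 'b')
j=28 s[j]='b': k: 1→0; π[28]=1 (border 'b')
j=29 s[j]='b': k: 1→0; π[29]=1 (border 'b')
j=30 s[j]='b': k: 1→0; π[30]=1 (border 'b')
j=31 s[j]='a': π[31]=2 (border 'ba')
j=32 s[j]='b': k: 2→0; π[32]=1 (border 'b')
j=33 s[j]='a': π[33]=2 (border 'ba')
j=34 s[j]='b': k: 2→0; π[34]=1 (border 'b')
j=35 s[j]='a': π[35]=2 (border 'ba')
j=36 s[j]='b': k: 2→0; π[36]=1 (border 'b')
j=37 s[j]='a': π[37]=2 (border 'ba')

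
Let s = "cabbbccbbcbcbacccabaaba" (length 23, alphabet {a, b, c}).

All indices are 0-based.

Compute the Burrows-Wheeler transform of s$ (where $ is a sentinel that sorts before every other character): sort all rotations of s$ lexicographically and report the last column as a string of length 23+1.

abbaccbaacacbcbbc$bcbcba

rank  rotation                  last
    0  $cabbbccbbcbcbacccabaaba  a
    1  a$cabbbccbbcbcbacccabaab  b
    2  aaba$cabbbccbbcbcbacccab  b
    3  aba$cabbbccbbcbcbacccaba  a
    4  abaaba$cabbbccbbcbcbaccc  c
    5  abbbccbbcbcbacccabaaba$c  c
    6  acccabaaba$cabbbccbbcbcb  b
    7  ba$cabbbccbbcbcbacccabaa  a
    8  baaba$cabbbccbbcbcbaccca  a
    9  bacccabaaba$cabbbccbbcbc  c
   10  bbbccbbcbcbacccabaaba$ca  a
   11  bbcbcbacccabaaba$cabbbcc  c
   12  bbccbbcbcbacccabaaba$cab  b
   13  bcbacccabaaba$cabbbccbbc  c
   14  bcbcbacccabaaba$cabbbccb  b
   15  bccbbcbcbacccabaaba$cabb  b
   16  cabaaba$cabbbccbbcbcbacc  c
   17  cabbbccbbcbcbacccabaaba$  $
   18  cbacccabaaba$cabbbccbbcb  b
   19  cbbcbcbacccabaaba$cabbbc  c
   20  cbcbacccabaaba$cabbbccbb  b
   21  ccabaaba$cabbbccbbcbcbac  c
   22  ccbbcbcbacccabaaba$cabbb  b
   23  cccabaaba$cabbbccbbcbcba  a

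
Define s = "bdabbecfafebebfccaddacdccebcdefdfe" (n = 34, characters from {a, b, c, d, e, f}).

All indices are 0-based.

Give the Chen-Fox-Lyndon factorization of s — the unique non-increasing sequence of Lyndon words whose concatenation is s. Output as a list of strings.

emit factor 1: 'bd' (i=0, period=2)
emit factor 2: 'abbecfafebebfccaddacdccebcdefdfe' (i=2, period=32)

["bd", "abbecfafebebfccaddacdccebcdefdfe"]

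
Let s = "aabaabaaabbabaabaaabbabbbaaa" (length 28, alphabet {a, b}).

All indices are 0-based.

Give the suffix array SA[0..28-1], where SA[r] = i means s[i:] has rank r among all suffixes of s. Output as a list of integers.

rank | idx | suffix
   0 |  27 | a
   1 |  26 | aa
   2 |  25 | aaa
   3 |   6 | aaabbabaabaaabbabbbaaa
   4 |  16 | aaabbabbbaaa
   5 |   3 | aabaaabbabaabaaabbabbbaaa
   6 |  13 | aabaaabbabbbaaa
   7 |   0 | aabaabaaabbabaabaaabbabbbaaa
   8 |   7 | aabbabaabaaabbabbbaaa
   9 |  17 | aabbabbbaaa
  10 |   4 | abaaabbabaabaaabbabbbaaa
  11 |  14 | abaaabbabbbaaa
  12 |   1 | abaabaaabbabaabaaabbabbbaaa
  13 |  11 | abaabaaabbabbbaaa
  14 |   8 | abbabaabaaabbabbbaaa
  15 |  18 | abbabbbaaa
  16 |  21 | abbbaaa
  17 |  24 | baaa
  18 |   5 | baaabbabaabaaabbabbbaaa
  19 |  15 | baaabbabbbaaa
  20 |   2 | baabaaabbabaabaaabbabbbaaa
  21 |  12 | baabaaabbabbbaaa
  22 |  10 | babaabaaabbabbbaaa
  23 |  20 | babbbaaa
  24 |  23 | bbaaa
  25 |   9 | bbabaabaaabbabbbaaa
  26 |  19 | bbabbbaaa
  27 |  22 | bbbaaa

[27, 26, 25, 6, 16, 3, 13, 0, 7, 17, 4, 14, 1, 11, 8, 18, 21, 24, 5, 15, 2, 12, 10, 20, 23, 9, 19, 22]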